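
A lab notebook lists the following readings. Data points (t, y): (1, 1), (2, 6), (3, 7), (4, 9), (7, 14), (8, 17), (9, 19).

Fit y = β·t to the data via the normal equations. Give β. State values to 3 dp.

The normal equations are: 224·β = 475.
Hence β = 475 / 224 ≈ 2.12054.

β = 2.121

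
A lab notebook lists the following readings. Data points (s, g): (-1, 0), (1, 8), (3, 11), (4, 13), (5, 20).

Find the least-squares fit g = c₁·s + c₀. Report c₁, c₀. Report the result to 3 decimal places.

Entries of MᵀM: Σs·s = 52, Σs = 12, Σ1 = 5.
For Mᵀg: Σs·g = 193, Σg = 52.
Eliminating c₀: 5·(row 1) − 12·(row 2) gives 116·c₁ = 5·193 − 12·52 = 341, so c₁ = 341/116.
Then c₀ = (52 − 12·(341/116))/5 = 97/29.

c₁ = 2.940, c₀ = 3.345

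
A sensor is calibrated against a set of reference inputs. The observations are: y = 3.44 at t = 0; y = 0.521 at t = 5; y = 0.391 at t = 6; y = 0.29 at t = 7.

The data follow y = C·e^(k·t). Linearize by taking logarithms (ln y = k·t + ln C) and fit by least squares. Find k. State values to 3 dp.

Linearized form: ln y = k·t + ln C. From the 4 transformed points,
AᵀA = [[110.0000, 18.0000]; [18.0000, 4]], rhs = [-17.5594, -1.5935]ᵀ  (here Σt = 18.0000, Σ(t)² = 110.0000, Σln y = -1.5935, Σt·ln y = -17.5594).
Δ = 110.0000·4 − (18.0000)² = 116.0000; k = (-17.5594·4 − 18.0000·-1.5935)/116.0000 = -0.35824, ln C = (110.0000·-1.5935 − 18.0000·-17.5594)/116.0000 = 1.21370.

k = -0.358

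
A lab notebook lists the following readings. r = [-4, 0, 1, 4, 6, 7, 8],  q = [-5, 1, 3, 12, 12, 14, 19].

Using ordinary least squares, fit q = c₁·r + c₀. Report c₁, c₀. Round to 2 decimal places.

Entries of MᵀM: Σr·r = 182, Σr = 22, Σ1 = 7.
Moment sums: Σr·q = 393, Σq = 56.
MᵀM·[c₁, c₀]ᵀ = Mᵀq becomes [[182, 22]; [22, 7]]·[c₁, c₀]ᵀ = [393, 56]ᵀ.
Determinant 182·7 − 22² = 790.
c₁ = (393·7 − 22·56)/790 = 1519/790; c₀ = (182·56 − 22·393)/790 = 773/395.

c₁ = 1.92, c₀ = 1.96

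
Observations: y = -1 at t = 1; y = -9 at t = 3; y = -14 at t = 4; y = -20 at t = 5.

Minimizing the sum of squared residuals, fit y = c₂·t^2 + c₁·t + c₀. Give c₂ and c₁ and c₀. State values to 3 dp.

c₂ = -0.386, c₁ = -2.423, c₀ = 1.800

MᵀM·[c₂, c₁, c₀]ᵀ = Mᵀy reads: 963·c₂ + 217·c₁ + 51·c₀ = -806;  217·c₂ + 51·c₁ + 13·c₀ = -184;  51·c₂ + 13·c₁ + 4·c₀ = -44.
(Σt^2·t^2 = 963, Σt^2·t = 217, Σt^2 = 51, Σt·t = 51, Σt = 13, Σ1 = 4, Σt^2·y = -806, Σt·y = -184, Σy = -44.)
Solving the 3×3 system (Gaussian elimination) gives c₂ = -17/44, c₁ = -533/220, c₀ = 9/5.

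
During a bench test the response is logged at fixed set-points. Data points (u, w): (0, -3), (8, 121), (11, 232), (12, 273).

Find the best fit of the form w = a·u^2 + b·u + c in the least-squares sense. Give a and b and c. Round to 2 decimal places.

a = 1.88, b = 0.53, c = -3.05

Entries of MᵀM: Σu^2·u^2 = 39473, Σu^2·u = 3571, Σu^2 = 329, Σu·u = 329, Σu = 31, Σ1 = 4.
And Σu^2·w = 75128, Σu·w = 6796, Σw = 623.
Normal equations: [[39473, 3571, 329]; [3571, 329, 31]; [329, 31, 4]]·[a, b, c]ᵀ = [75128, 6796, 623]ᵀ.
Row-reducing yields a = 613/326, b = 871/1630, c = -2487/815.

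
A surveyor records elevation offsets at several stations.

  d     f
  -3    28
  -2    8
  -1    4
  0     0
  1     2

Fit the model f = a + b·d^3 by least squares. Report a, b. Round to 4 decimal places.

Entries of MᵀM: Σ1 = 5, Σd^3 = -35, Σd^3·d^3 = 795.
And Σf = 42, Σd^3·f = -822.
Normal equations: [[5, -35]; [-35, 795]]·[a, b]ᵀ = [42, -822]ᵀ.
det = 5·795 − (-35)² = 2750.
a = (42·795 − (-35)·(-822))/2750 = 42/25; b = (5·(-822) − (-35)·42)/2750 = -24/25.

a = 1.6800, b = -0.9600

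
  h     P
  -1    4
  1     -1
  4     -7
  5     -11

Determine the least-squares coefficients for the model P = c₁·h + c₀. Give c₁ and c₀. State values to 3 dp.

c₁ = -2.385, c₀ = 1.615

Sums needed: Σh·h = 43, Σh = 9, Σ1 = 4.
Moment sums: Σh·P = -88, ΣP = -15.
Eliminating c₀: 4·(row 1) − 9·(row 2) gives 91·c₁ = 4·(-88) − 9·(-15) = -217, so c₁ = -31/13.
Then c₀ = ((-15) − 9·(-31/13))/4 = 21/13.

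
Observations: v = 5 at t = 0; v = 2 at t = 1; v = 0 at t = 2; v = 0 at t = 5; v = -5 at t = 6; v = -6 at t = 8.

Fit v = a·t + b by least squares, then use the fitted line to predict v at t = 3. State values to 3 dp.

Entries of AᵀA: Σt·t = 130, Σt = 22, Σ1 = 6.
And Σt·v = -76, Σv = -4.
So AᵀA·[a, b]ᵀ = Aᵀv: [[130, 22]; [22, 6]]·[a, b]ᵀ = [-76, -4]ᵀ.
det = 130·6 − 22² = 296.
a = ((-76)·6 − 22·(-4))/296 = -46/37; b = (130·(-4) − 22·(-76))/296 = 144/37.
At t = 3: v̂ = (-46/37)·(3) + (144/37)·(1) = 6/37.

v̂ = 0.162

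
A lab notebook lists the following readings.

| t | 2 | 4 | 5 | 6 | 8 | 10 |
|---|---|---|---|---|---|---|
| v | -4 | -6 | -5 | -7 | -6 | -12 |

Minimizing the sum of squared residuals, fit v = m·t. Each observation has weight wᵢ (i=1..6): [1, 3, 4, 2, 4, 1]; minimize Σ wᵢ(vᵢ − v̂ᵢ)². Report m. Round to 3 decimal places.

The normal equations are: 580·m = -576.
Hence m = -576 / 580 ≈ -0.993103.

m = -0.993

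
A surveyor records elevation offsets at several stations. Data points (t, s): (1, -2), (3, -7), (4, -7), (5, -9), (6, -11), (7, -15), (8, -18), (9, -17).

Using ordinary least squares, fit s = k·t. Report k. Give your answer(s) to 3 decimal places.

k = -2.007

From the data, Σt·t = 281.
Moment sums: Σt·s = -564.
Hence k = -564 / 281 ≈ -2.00712.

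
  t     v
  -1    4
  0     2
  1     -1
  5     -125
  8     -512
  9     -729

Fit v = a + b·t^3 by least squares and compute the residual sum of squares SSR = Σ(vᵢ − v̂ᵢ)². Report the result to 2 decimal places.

Normal-equation sums: Σ1 = 6, Σt^3 = 1366, Σt^3·t^3 = 809212.
And Σv = -1361, Σt^3·v = -809215.
Normal equations: [[6, 1366]; [1366, 809212]]·[a, b]ᵀ = [-1361, -809215]ᵀ.
Δ = 6·809212 − 1366² = 2989316.
a = ((-1361)·809212 − 1366·(-809215))/2989316 = 2025079/1494658; b = (6·(-809215) − 1366·(-1361))/2989316 = -749041/747329.
Residuals: 2455471/1494658, 964237/1494658, -2021655/1494658, -145189/135878, -271991/1494658, 471017/1494658; SSR = 9294887/1494658.

SSR = 6.22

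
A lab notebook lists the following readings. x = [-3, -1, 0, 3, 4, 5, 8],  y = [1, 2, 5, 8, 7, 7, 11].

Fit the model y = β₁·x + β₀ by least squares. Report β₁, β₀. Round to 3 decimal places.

β₁ = 0.873, β₀ = 3.863

Normal-equation sums: Σx·x = 124, Σx = 16, Σ1 = 7.
And Σx·y = 170, Σy = 41.
So AᵀA·[β₁, β₀]ᵀ = Aᵀy: [[124, 16]; [16, 7]]·[β₁, β₀]ᵀ = [170, 41]ᵀ.
Determinant 124·7 − 16² = 612.
β₁ = (170·7 − 16·41)/612 = 89/102; β₀ = (124·41 − 16·170)/612 = 197/51.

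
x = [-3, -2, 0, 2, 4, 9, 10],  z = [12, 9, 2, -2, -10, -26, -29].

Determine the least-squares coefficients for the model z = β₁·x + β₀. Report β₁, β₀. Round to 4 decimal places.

β₁ = -3.1639, β₀ = 2.7541

Compute the Gram sums: Σx·x = 214, Σx = 20, Σ1 = 7.
Moment sums: Σx·z = -622, Σz = -44.
MᵀM·[β₁, β₀]ᵀ = Mᵀz becomes [[214, 20]; [20, 7]]·[β₁, β₀]ᵀ = [-622, -44]ᵀ.
Eliminating β₀: 7·(row 1) − 20·(row 2) gives 1098·β₁ = 7·(-622) − 20·(-44) = -3474, so β₁ = -193/61.
Then β₀ = ((-44) − 20·(-193/61))/7 = 168/61.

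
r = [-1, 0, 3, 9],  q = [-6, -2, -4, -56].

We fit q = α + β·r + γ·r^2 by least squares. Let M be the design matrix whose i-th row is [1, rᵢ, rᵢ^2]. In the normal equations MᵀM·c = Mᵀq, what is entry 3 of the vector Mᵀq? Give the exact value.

Entry 3 ↔ basis r^2, so (Mᵀq)_{3} = Σᵢ (r^2)·qᵢ = (1)·(-6) + (0)·(-2) + (9)·(-4) + (81)·(-56) = -4578.

-4578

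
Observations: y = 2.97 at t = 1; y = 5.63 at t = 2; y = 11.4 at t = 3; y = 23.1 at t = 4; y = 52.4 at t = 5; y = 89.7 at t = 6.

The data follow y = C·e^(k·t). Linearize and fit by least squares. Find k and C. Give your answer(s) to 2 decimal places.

Taking logs, ln y = k·t + ln C, so regress ln y on t.
Over the data: Σt = 21.0000, Σ(t)² = 91.0000, Σln y = 16.8455, Σt·ln y = 71.1783.
Normal system: [[91.0000, 21.0000]; [21.0000, 6]]·[k, ln C]ᵀ = [71.1783, 16.8455]ᵀ.
Solving (det = 105.0000): k = 0.69823, ln C = 0.36377, so C = exp(0.36377) = 1.43874.

k = 0.70, C = 1.44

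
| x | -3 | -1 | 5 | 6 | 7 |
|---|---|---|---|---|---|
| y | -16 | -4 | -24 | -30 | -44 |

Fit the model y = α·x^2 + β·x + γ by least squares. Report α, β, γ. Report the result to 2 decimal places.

Sums needed: Σx^2·x^2 = 4404, Σx^2·x = 656, Σx^2 = 120, Σx·x = 120, Σx = 14, Σ1 = 5.
Moment sums: Σx^2·y = -3984, Σx·y = -556, Σy = -118.
Solving the 3×3 system (Gaussian elimination) gives α = -6528/6481, β = 7758/6481, γ = -18002/6481.

α = -1.01, β = 1.20, γ = -2.78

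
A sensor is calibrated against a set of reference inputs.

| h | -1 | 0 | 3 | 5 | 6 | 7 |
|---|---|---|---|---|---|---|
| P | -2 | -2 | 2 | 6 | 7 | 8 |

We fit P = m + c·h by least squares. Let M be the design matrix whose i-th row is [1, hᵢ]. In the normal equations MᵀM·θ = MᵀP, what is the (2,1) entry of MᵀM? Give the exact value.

20

Row 2 ↔ basis h, column 1 ↔ basis 1, so (MᵀM)_{2,1} = Σᵢ h = (-1)·(1) + (0)·(1) + (3)·(1) + (5)·(1) + (6)·(1) + (7)·(1) = 20.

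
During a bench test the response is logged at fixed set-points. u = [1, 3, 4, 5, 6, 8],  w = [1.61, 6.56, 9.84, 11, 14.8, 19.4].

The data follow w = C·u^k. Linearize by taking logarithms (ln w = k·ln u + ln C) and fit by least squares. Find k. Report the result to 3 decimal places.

Let Y = ln w. Fitting Y = k·ln u + ln C by least squares:
Sums: Σln u = 7.9655, Σ(ln u)² = 13.2535, Σln w = 12.7015, Σln u·ln w = 20.0897.
Normal system: [[13.2535, 7.9655]; [7.9655, 6]]·[k, ln C]ᵀ = [20.0897, 12.7015]ᵀ.
Δ = 13.2535·6 − (7.9655)² = 16.0713; k = (20.0897·6 − 7.9655·12.7015)/16.0713 = 1.20488, ln C = (13.2535·12.7015 − 7.9655·20.0897)/16.0713 = 0.51733.

k = 1.205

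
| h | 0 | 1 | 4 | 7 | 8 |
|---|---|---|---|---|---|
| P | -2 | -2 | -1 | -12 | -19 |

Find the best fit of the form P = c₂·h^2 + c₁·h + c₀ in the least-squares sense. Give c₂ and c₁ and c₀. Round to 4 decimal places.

Setting ∂/∂c₂ … = 0 gives: 6754·c₂ + 920·c₁ + 130·c₀ = -1822;  920·c₂ + 130·c₁ + 20·c₀ = -242;  130·c₂ + 20·c₁ + 5·c₀ = -36.
(Σh^2·h^2 = 6754, Σh^2·h = 920, Σh^2 = 130, Σh·h = 130, Σh = 20, Σ1 = 5, Σh^2·P = -1822, Σh·P = -242, ΣP = -36.)
Row-reducing yields c₂ = -17/29, c₁ = 1979/725, c₀ = -2086/725.

c₂ = -0.5862, c₁ = 2.7297, c₀ = -2.8772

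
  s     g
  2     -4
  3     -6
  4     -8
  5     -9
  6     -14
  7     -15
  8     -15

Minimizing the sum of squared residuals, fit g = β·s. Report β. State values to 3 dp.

Sums needed: Σs·s = 203.
Moment sums: Σs·g = -412.
Normal equations: [[203]]·[β]ᵀ = [-412]ᵀ.
β = (-412)/203 = -2.02956.

β = -2.030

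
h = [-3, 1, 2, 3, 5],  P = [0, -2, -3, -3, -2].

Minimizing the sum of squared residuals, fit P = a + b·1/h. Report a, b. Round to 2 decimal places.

The normal system MᵀM·[a, b]ᵀ = MᵀP is [[5, 17/10]; [17/10, 1361/900]]·[a, b]ᵀ = [-10, -49/10]ᵀ.
Eliminating b: (1361/900)·(row 1) − (17/10)·(row 2) gives (1051/225)·a = (1361/900)·(-10) − (17/10)·(-49/10) = -6113/900, so a = -6113/4204.
Then b = ((-49/10) − (17/10)·(-6113/4204))/(1361/900) = -3375/2102.

a = -1.45, b = -1.61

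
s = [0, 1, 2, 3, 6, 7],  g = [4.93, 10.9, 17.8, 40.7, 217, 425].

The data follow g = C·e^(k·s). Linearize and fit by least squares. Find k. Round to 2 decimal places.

Linearized form: ln g = k·s + ln C. From the 6 transformed points,
Sums: Σs = 19.0000, Σ(s)² = 99.0000, Σln g = 22.0015, Σs·ln g = 93.9099.
Normal system: [[99.0000, 19.0000]; [19.0000, 6]]·[k, ln C]ᵀ = [93.9099, 22.0015]ᵀ.
Δ = 99.0000·6 − (19.0000)² = 233.0000; k = (93.9099·6 − 19.0000·22.0015)/233.0000 = 0.62416, ln C = (99.0000·22.0015 − 19.0000·93.9099)/233.0000 = 1.69040.

k = 0.62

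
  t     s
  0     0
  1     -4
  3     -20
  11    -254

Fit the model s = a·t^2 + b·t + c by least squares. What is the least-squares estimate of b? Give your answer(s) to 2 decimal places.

b = -0.45

Sums needed: Σt^2·t^2 = 14723, Σt^2·t = 1359, Σt^2 = 131, Σt·t = 131, Σt = 15, Σ1 = 4.
Right-hand side: Σt^2·s = -30918, Σt·s = -2858, Σs = -278.
Inverting the 3×3 Gram matrix, [a, b, c]ᵀ = [-4243/2066, -11993/26858, -7600/13429]ᵀ.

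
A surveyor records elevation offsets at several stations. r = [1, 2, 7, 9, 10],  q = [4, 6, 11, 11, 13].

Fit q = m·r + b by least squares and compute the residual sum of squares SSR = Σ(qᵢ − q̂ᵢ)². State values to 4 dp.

SSR = 2.2964

From the data, Σr·r = 235, Σr = 29, Σ1 = 5.
And Σr·q = 322, Σq = 45.
det = 235·5 − 29² = 334.
m = (322·5 − 29·45)/334 = 305/334; b = (235·45 − 29·322)/334 = 1237/334.
Residuals: -103/167, 157/334, 151/167, -154/167, 55/334; SSR = 767/334.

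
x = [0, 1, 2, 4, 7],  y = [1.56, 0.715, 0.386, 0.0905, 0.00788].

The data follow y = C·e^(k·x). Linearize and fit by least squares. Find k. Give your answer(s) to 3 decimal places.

With ln yᵢ as the transformed response and xᵢ as the regressor:
Σx = 14.0000, Σ(x)² = 70.0000, Σln y = -8.0885, Σx·ln y = -45.7529.
Normal system: [[70.0000, 14.0000]; [14.0000, 5]]·[k, ln C]ᵀ = [-45.7529, -8.0885]ᵀ.
Δ = 70.0000·5 − (14.0000)² = 154.0000; k = (-45.7529·5 − 14.0000·-8.0885)/154.0000 = -0.75016, ln C = (70.0000·-8.0885 − 14.0000·-45.7529)/154.0000 = 0.48275.

k = -0.750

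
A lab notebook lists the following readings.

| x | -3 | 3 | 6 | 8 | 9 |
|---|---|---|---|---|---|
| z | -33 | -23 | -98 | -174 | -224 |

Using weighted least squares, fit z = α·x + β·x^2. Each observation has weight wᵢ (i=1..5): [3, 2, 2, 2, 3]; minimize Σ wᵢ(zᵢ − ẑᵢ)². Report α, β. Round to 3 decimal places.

α = 1.777, β = -2.964

With design matrix M, MᵀWM = [[488, 3616]; [3616, 30872]] and MᵀWz = [-9849, -85065]ᵀ.
det = 488·30872 − 3616² = 1990080.
α = ((-9849)·30872 − 3616·(-85065))/1990080 = 49121/27640; β = (488·(-85065) − 3616·(-9849))/1990080 = -81913/27640.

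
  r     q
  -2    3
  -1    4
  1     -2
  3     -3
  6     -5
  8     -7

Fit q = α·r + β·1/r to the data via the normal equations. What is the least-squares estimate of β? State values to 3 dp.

β = -2.212

Setting ∂/∂α … = 0 gives: 115·α + 6·β = -107;  6·α + (1385/576)·β = -245/24.
Eliminating β: (1385/576)·(row 1) − 6·(row 2) gives (138539/576)·α = (1385/576)·(-107) − 6·(-245/24) = -112915/576, so α = -112915/138539.
Then β = ((-245/24) − 6·(-112915/138539))/(1385/576) = -306408/138539.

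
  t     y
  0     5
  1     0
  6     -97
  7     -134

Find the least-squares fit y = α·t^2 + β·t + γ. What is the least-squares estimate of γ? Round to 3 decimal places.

γ = 4.459

The normal system MᵀM·[α, β, γ]ᵀ = Mᵀy is [[3698, 560, 86]; [560, 86, 14]; [86, 14, 4]]·[α, β, γ]ᵀ = [-10058, -1520, -226]ᵀ.
Row-reducing yields α = -8/3, β = -115/111, γ = 165/37.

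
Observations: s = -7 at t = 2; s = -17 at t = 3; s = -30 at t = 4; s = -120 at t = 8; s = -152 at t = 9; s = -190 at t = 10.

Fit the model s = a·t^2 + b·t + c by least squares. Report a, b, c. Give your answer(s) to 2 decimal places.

a = -1.96, b = 0.83, c = -1.40

The normal equations are: 21010·a + 2340·b + 274·c = -39653;  2340·a + 274·b + 36·c = -4413;  274·a + 36·b + 6·c = -516.
Row-reducing yields a = -855/436, b = 5217/6322, c = -17683/12644.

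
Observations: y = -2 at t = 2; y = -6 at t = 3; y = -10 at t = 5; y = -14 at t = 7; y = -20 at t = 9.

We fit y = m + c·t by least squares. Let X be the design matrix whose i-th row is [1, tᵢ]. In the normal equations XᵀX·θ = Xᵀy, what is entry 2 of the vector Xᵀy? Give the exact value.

Entry 2 ↔ basis t, so (Xᵀy)_{2} = Σᵢ (t)·yᵢ = (2)·(-2) + (3)·(-6) + (5)·(-10) + (7)·(-14) + (9)·(-20) = -350.

-350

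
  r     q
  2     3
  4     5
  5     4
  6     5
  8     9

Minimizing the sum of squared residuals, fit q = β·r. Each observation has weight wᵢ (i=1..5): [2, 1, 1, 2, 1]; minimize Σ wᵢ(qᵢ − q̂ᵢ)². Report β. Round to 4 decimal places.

β = 0.9946

From the data, Σwᵢ·r·r = 185.
Right-hand side: Σwᵢ·r·q = 184.
So AᵀWA·[β]ᵀ = AᵀWq: [[185]]·[β]ᵀ = [184]ᵀ.
β = 184/185 = 0.994595.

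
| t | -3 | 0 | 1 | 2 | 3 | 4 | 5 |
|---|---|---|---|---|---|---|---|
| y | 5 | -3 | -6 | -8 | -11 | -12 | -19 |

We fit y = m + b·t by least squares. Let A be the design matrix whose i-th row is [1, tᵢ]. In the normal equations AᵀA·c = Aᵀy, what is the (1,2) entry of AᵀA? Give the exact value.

Row 1 ↔ basis 1, column 2 ↔ basis t, so (AᵀA)_{1,2} = Σᵢ t = (1)·(-3) + (1)·(0) + (1)·(1) + (1)·(2) + (1)·(3) + (1)·(4) + (1)·(5) = 12.

12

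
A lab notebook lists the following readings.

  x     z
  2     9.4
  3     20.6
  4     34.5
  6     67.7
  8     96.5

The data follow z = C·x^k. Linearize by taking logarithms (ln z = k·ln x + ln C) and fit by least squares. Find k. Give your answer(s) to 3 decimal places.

With ln zᵢ as the transformed response and ln xᵢ as the regressor:
Sums: Σln x = 7.0493, Σ(ln x)² = 11.1437, Σln z = 17.5916, Σln x·ln z = 26.8401.
Normal system: [[11.1437, 7.0493]; [7.0493, 5]]·[k, ln C]ᵀ = [26.8401, 17.5916]ᵀ.
Solving (det = 6.0265): k = 1.69135, ln C = 1.13377.

k = 1.691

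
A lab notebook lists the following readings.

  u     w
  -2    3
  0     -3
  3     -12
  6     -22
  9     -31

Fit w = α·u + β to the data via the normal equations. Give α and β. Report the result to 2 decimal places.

The normal system XᵀX·[α, β]ᵀ = Xᵀw is [[130, 16]; [16, 5]]·[α, β]ᵀ = [-453, -65]ᵀ.
Determinant 130·5 − 16² = 394.
α = ((-453)·5 − 16·(-65))/394 = -1225/394; β = (130·(-65) − 16·(-453))/394 = -601/197.

α = -3.11, β = -3.05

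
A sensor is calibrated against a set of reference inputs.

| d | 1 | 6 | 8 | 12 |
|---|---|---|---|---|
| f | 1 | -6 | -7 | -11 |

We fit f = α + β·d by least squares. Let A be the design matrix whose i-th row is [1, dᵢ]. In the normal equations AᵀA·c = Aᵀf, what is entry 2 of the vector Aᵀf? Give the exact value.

Entry 2 ↔ basis d, so (Aᵀf)_{2} = Σᵢ (d)·fᵢ = (1)·(1) + (6)·(-6) + (8)·(-7) + (12)·(-11) = -223.

-223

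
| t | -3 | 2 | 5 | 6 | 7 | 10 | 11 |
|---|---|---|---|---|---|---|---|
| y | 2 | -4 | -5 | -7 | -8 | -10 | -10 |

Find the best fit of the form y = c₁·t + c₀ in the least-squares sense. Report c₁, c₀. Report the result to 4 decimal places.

Compute the Gram sums: Σt·t = 344, Σt = 38, Σ1 = 7.
Moment sums: Σt·y = -347, Σy = -42.
MᵀM·[c₁, c₀]ᵀ = Mᵀy becomes [[344, 38]; [38, 7]]·[c₁, c₀]ᵀ = [-347, -42]ᵀ.
Δ = 344·7 − 38² = 964.
c₁ = ((-347)·7 − 38·(-42))/964 = -833/964; c₀ = (344·(-42) − 38·(-347))/964 = -631/482.

c₁ = -0.8641, c₀ = -1.3091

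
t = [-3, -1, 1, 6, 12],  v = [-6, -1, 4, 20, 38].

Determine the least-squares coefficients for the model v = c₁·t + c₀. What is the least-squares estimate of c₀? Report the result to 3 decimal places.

c₀ = 2.082

From the data, Σt·t = 191, Σt = 15, Σ1 = 5.
For Xᵀv: Σt·v = 599, Σv = 55.
XᵀX·[c₁, c₀]ᵀ = Xᵀv becomes [[191, 15]; [15, 5]]·[c₁, c₀]ᵀ = [599, 55]ᵀ.
Eliminating c₀: 5·(row 1) − 15·(row 2) gives 730·c₁ = 5·599 − 15·55 = 2170, so c₁ = 217/73.
Then c₀ = (55 − 15·(217/73))/5 = 152/73.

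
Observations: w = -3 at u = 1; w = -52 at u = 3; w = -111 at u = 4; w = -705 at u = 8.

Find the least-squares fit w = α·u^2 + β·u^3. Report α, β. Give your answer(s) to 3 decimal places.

Entries of XᵀX: Σu^2·u^2 = 4434, Σu^2·u^3 = 34036, Σu^3·u^3 = 266970.
Moment sums: Σu^2·w = -47367, Σu^3·w = -369471.
XᵀX·[α, β]ᵀ = Xᵀw becomes [[4434, 34036]; [34036, 266970]]·[α, β]ᵀ = [-47367, -369471]ᵀ.
Eliminating β: 266970·(row 1) − 34036·(row 2) gives 25295684·α = 266970·(-47367) − 34036·(-369471) = -70253034, so α = -35126517/12647842.
Then β = ((-369471) − 34036·(-35126517/12647842))/266970 = -13025601/12647842.

α = -2.777, β = -1.030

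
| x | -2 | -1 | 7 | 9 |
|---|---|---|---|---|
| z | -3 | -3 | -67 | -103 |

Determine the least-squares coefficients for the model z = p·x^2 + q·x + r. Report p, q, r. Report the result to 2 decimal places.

Compute the Gram sums: Σx^2·x^2 = 8979, Σx^2·x = 1063, Σx^2 = 135, Σx·x = 135, Σx = 13, Σ1 = 4.
Right-hand side: Σx^2·z = -11641, Σx·z = -1387, Σz = -176.
Inverting the 3×3 Gram matrix, [p, q, r]ᵀ = [-10002/10261, -22846/10261, -39667/10261]ᵀ.

p = -0.97, q = -2.23, r = -3.87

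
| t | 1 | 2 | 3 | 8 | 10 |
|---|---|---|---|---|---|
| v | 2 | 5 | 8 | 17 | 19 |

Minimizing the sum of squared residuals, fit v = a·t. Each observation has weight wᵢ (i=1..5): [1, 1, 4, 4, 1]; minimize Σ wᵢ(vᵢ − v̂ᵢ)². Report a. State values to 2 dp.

Setting ∂/∂a … = 0 gives: 397·a = 842.
a = 842/397 = 2.12091.

a = 2.12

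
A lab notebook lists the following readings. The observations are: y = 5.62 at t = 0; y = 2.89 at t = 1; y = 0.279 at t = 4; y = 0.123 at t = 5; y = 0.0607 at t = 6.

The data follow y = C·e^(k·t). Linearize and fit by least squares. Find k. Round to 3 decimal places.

With ln yᵢ as the transformed response and tᵢ as the regressor:
XᵀX = [[78.0000, 16.0000]; [16.0000, 5]], rhs = [-31.3336, -3.3863]ᵀ  (here Σt = 16.0000, Σ(t)² = 78.0000, Σln y = -3.3863, Σt·ln y = -31.3336).
Δ = 78.0000·5 − (16.0000)² = 134.0000; k = (-31.3336·5 − 16.0000·-3.3863)/134.0000 = -0.76483, ln C = (78.0000·-3.3863 − 16.0000·-31.3336)/134.0000 = 1.77018.

k = -0.765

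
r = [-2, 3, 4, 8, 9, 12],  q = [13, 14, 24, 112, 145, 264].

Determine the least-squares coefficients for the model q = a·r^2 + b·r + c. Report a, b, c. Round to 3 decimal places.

Forming AᵀA = [[31746, 3052, 318]; [3052, 318, 34]; [318, 34, 6]] and Aᵀq = [57491, 5481, 572]ᵀ gives AᵀA·[a, b, c]ᵀ = Aᵀq.
Inverting the 3×3 Gram matrix, [a, b, c]ᵀ = [303175/151982, -307817/151982, 82486/75991]ᵀ.

a = 1.995, b = -2.025, c = 1.085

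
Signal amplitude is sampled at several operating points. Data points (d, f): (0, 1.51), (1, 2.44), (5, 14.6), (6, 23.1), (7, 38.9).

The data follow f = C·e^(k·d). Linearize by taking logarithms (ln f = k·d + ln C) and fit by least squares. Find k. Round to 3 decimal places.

Let Y = ln f. Fitting Y = k·d + ln C by least squares:
Σd = 19.0000, Σ(d)² = 111.0000, Σln f = 10.7860, Σd·ln f = 58.7631.
Normal system: [[111.0000, 19.0000]; [19.0000, 5]]·[k, ln C]ᵀ = [58.7631, 10.7860]ᵀ.
Δ = 111.0000·5 − (19.0000)² = 194.0000; k = (58.7631·5 − 19.0000·10.7860)/194.0000 = 0.45816, ln C = (111.0000·10.7860 − 19.0000·58.7631)/194.0000 = 0.41620.

k = 0.458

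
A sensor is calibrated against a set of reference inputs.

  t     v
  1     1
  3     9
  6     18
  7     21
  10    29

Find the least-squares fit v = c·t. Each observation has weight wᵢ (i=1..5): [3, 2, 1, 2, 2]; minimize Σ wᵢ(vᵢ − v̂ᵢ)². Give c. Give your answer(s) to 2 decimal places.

Forming MᵀWM = [[355]] and MᵀWv = [1039]ᵀ gives MᵀWM·[c]ᵀ = MᵀWv.
c = 1039/355 = 2.92676.

c = 2.93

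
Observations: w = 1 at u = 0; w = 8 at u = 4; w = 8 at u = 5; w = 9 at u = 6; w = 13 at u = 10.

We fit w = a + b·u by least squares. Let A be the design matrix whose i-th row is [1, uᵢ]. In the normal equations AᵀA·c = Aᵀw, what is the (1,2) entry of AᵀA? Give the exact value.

25

Row 1 ↔ basis 1, column 2 ↔ basis u, so (AᵀA)_{1,2} = Σᵢ u = (1)·(0) + (1)·(4) + (1)·(5) + (1)·(6) + (1)·(10) = 25.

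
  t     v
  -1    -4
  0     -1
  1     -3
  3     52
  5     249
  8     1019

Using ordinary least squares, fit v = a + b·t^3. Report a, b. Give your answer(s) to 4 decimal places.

a = -2.1423, b = 1.9953

With design matrix A, AᵀA = [[6, 664]; [664, 278500]] and Aᵀv = [1312, 554258]ᵀ.
Determinant 6·278500 − 664² = 1230104.
a = (1312·278500 − 664·554258)/1230104 = -329414/153763; b = (6·554258 − 664·1312)/1230104 = 613595/307526.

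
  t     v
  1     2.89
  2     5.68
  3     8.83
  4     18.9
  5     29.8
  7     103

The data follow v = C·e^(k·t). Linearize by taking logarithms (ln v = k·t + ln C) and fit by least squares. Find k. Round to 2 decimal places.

k = 0.59

Linearized form: ln v = k·t + ln C. From the 6 transformed points,
XᵀX = [[104.0000, 22.0000]; [22.0000, 6]], rhs = [72.2419, 15.9448]ᵀ  (here Σt = 22.0000, Σ(t)² = 104.0000, Σln v = 15.9448, Σt·ln v = 72.2419).
Slope k = (n·Σt·ln v − Σt·Σln v)/(n·Σ(t)² − (Σt)²) = (6·72.2419 − 22.0000·15.9448)/140.0000 = 0.59048; ln C = (Σln v − k·Σt)/n = 0.49238.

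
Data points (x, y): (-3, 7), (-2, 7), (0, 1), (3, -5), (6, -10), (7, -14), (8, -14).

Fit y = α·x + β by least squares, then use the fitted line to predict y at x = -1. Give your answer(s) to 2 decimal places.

ŷ = 3.59

Setting ∂/∂α … = 0 gives: 171·α + 19·β = -320;  19·α + 7·β = -28.
(Σx·x = 171, Σx = 19, Σ1 = 7, Σx·y = -320, Σy = -28.)
det = 171·7 − 19² = 836.
α = ((-320)·7 − 19·(-28))/836 = -427/209; β = (171·(-28) − 19·(-320))/836 = 17/11.
At x = -1: ŷ = (-427/209)·(-1) + (17/11)·(1) = 750/209.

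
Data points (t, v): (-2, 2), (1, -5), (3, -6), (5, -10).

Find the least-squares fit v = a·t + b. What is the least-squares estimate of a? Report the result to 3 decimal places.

a = -1.636

The normal system AᵀA·[a, b]ᵀ = Aᵀv is [[39, 7]; [7, 4]]·[a, b]ᵀ = [-77, -19]ᵀ.
Eliminating b: 4·(row 1) − 7·(row 2) gives 107·a = 4·(-77) − 7·(-19) = -175, so a = -175/107.
Then b = ((-19) − 7·(-175/107))/4 = -202/107.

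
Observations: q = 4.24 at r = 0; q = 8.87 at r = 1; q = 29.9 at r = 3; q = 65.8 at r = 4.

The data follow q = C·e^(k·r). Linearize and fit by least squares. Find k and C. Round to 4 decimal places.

k = 0.6699, C = 4.3192

Linearized form: ln q = k·r + ln C. From the 4 transformed points,
Σr = 8.0000, Σ(r)² = 26.0000, Σln q = 11.2117, Σr·ln q = 29.1227.
Equations: 26.0000·k + 8.0000·ln C = 29.1227;  8.0000·k + 4·ln C = 11.2117.
Δ = 26.0000·4 − (8.0000)² = 40.0000; k = (29.1227·4 − 8.0000·11.2117)/40.0000 = 0.66993, ln C = (26.0000·11.2117 − 8.0000·29.1227)/40.0000 = 1.46307, so C = exp(1.46307) = 4.31920.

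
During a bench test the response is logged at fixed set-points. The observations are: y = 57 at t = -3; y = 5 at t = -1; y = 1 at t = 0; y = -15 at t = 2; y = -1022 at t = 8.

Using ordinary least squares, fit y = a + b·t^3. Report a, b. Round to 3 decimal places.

With design matrix A, AᵀA = [[5, 492]; [492, 262938]] and Aᵀy = [-974, -524928]ᵀ.
Determinant 5·262938 − 492² = 1072626.
a = ((-974)·262938 − 492·(-524928))/1072626 = 360494/178771; b = (5·(-524928) − 492·(-974))/1072626 = -357572/178771.

a = 2.017, b = -2.000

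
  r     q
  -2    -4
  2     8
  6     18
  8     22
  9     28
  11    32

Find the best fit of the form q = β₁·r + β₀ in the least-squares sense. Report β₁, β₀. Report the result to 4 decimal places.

The normal system XᵀX·[β₁, β₀]ᵀ = Xᵀq is [[310, 34]; [34, 6]]·[β₁, β₀]ᵀ = [912, 104]ᵀ.
Eliminating β₀: 6·(row 1) − 34·(row 2) gives 704·β₁ = 6·912 − 34·104 = 1936, so β₁ = 11/4.
Then β₀ = (104 − 34·(11/4))/6 = 7/4.

β₁ = 2.7500, β₀ = 1.7500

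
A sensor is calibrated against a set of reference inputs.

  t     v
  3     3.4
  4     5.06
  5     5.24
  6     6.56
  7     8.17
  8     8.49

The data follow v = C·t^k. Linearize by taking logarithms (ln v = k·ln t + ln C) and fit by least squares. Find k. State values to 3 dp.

Linearized form: ln v = k·ln t + ln C. From the 6 transformed points,
Σln t = 9.9115, Σ(ln t)² = 17.0401, Σln v = 10.6218, Σln t·ln v = 18.1632.
Equations: 17.0401·k + 9.9115·ln C = 18.1632;  9.9115·k + 6·ln C = 10.6218.
Δ = 17.0401·6 − (9.9115)² = 4.0036; k = (18.1632·6 − 9.9115·10.6218)/4.0036 = 0.92455, ln C = (17.0401·10.6218 − 9.9115·18.1632)/4.0036 = 0.24303.

k = 0.925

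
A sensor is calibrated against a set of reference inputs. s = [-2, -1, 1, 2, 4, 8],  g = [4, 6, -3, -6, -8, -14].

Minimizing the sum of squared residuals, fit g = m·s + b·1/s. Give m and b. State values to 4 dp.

m = -1.7319, b = -2.8541

Sums needed: Σs·s = 90, Σs·1/s = 6, Σ1/s·1/s = 165/64.
Moment sums: Σs·g = -173, Σ1/s·g = -71/4.
MᵀM·[m, b]ᵀ = Mᵀg becomes [[90, 6]; [6, 165/64]]·[m, b]ᵀ = [-173, -71/4]ᵀ.
Eliminating b: (165/64)·(row 1) − 6·(row 2) gives (6273/32)·m = (165/64)·(-173) − 6·(-71/4) = -21729/64, so m = -7243/4182.
Then b = ((-71/4) − 6·(-7243/4182))/(165/64) = -5968/2091.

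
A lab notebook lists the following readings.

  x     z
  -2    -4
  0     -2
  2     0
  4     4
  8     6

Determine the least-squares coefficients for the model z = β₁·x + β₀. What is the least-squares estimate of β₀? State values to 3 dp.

AᵀA·[β₁, β₀]ᵀ = Aᵀz reads: 88·β₁ + 12·β₀ = 72;  12·β₁ + 5·β₀ = 4.
(Σx·x = 88, Σx = 12, Σ1 = 5, Σx·z = 72, Σz = 4.)
Determinant 88·5 − 12² = 296.
β₁ = (72·5 − 12·4)/296 = 39/37; β₀ = (88·4 − 12·72)/296 = -64/37.

β₀ = -1.730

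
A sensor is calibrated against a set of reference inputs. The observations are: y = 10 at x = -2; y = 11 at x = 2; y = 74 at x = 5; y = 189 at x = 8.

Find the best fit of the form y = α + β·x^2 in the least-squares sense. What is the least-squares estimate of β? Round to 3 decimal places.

From the data, Σ1 = 4, Σx^2 = 97, Σx^2·x^2 = 4753.
And Σy = 284, Σx^2·y = 14030.
MᵀM·[α, β]ᵀ = Mᵀy becomes [[4, 97]; [97, 4753]]·[α, β]ᵀ = [284, 14030]ᵀ.
Δ = 4·4753 − 97² = 9603.
α = (284·4753 − 97·14030)/9603 = -38/33; β = (4·14030 − 97·284)/9603 = 9524/3201.

β = 2.975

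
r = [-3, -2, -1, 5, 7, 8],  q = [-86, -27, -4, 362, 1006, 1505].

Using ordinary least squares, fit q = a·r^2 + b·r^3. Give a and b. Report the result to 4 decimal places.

Normal-equation sums: Σr^2·r^2 = 7220, Σr^2·r^3 = 52424, Σr^3·r^3 = 396212.
For Mᵀq: Σr^2·q = 153778, Σr^3·q = 1163410.
Normal equations: [[7220, 52424]; [52424, 396212]]·[a, b]ᵀ = [153778, 1163410]ᵀ.
Δ = 7220·396212 − 52424² = 112374864.
a = (153778·396212 − 52424·1163410)/112374864 = -122851/222966; b = (7220·1163410 − 52424·153778)/112374864 = 670957/222966.

a = -0.5510, b = 3.0092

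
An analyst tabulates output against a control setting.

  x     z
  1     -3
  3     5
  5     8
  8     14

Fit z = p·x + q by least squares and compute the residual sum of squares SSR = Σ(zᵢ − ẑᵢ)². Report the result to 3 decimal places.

SSR = 6.299

From the data, Σx·x = 99, Σx = 17, Σ1 = 4.
Moment sums: Σx·z = 164, Σz = 24.
Determinant 99·4 − 17² = 107.
p = (164·4 − 17·24)/107 = 248/107; q = (99·24 − 17·164)/107 = -412/107.
Residuals: -157/107, 203/107, 28/107, -74/107; SSR = 674/107.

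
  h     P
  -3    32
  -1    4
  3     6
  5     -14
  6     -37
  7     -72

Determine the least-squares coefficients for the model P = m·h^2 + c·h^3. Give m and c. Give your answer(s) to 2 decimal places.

The normal system MᵀM·[m, c]ᵀ = MᵀP is [[4485, 27707]; [27707, 181389]]·[m, c]ᵀ = [-4864, -35144]ᵀ.
Determinant 4485·181389 − 27707² = 45851816.
m = ((-4864)·181389 − 27707·(-35144))/45851816 = 11432339/5731477; c = (4485·(-35144) − 27707·(-4864))/45851816 = -2856749/5731477.

m = 1.99, c = -0.50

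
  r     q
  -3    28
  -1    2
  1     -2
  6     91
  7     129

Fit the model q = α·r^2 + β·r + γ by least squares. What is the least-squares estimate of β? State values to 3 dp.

β = -1.721

Setting ∂/∂α … = 0 gives: 3780·α + 532·β + 96·γ = 9849;  532·α + 96·β + 10·γ = 1361;  96·α + 10·β + 5·γ = 248.
(Σr^2·r^2 = 3780, Σr^2·r = 532, Σr^2 = 96, Σr·r = 96, Σr = 10, Σ1 = 5, Σr^2·q = 9849, Σr·q = 1361, Σq = 248.)
Solving the 3×3 system (Gaussian elimination) gives α = 57839/19748, β = -16995/9874, γ = -15757/4937.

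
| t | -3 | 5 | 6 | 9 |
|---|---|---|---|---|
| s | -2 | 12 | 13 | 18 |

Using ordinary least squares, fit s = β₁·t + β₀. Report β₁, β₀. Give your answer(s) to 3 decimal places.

Entries of XᵀX: Σt·t = 151, Σt = 17, Σ1 = 4.
For Xᵀs: Σt·s = 306, Σs = 41.
So XᵀX·[β₁, β₀]ᵀ = Xᵀs: [[151, 17]; [17, 4]]·[β₁, β₀]ᵀ = [306, 41]ᵀ.
Eliminating β₀: 4·(row 1) − 17·(row 2) gives 315·β₁ = 4·306 − 17·41 = 527, so β₁ = 527/315.
Then β₀ = (41 − 17·(527/315))/4 = 989/315.

β₁ = 1.673, β₀ = 3.140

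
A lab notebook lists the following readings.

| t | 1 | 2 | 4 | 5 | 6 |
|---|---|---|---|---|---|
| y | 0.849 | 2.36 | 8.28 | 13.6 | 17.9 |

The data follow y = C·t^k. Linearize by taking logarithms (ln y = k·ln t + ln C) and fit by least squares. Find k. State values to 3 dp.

k = 1.728

Let Y = ln y. Fitting Y = k·ln t + ln C by least squares:
AᵀA = [[8.2030, 5.4806]; [5.4806, 5]], rhs = [12.8952, 8.3037]ᵀ  (here Σln t = 5.4806, Σ(ln t)² = 8.2030, Σln y = 8.3037, Σln t·ln y = 12.8952).
Solving (det = 10.9774): k = 1.72778, ln C = -0.23314.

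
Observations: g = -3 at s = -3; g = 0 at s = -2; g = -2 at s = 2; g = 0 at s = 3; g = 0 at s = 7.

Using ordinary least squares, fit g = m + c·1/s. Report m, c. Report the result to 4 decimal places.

Entries of MᵀM: Σ1 = 5, Σ1/s = 1/7, Σ1/s·1/s = 655/882.
Right-hand side: Σg = -5, Σ1/s·g = 0.
Normal equations: [[5, 1/7]; [1/7, 655/882]]·[m, c]ᵀ = [-5, 0]ᵀ.
Δ = 5·(655/882) − (1/7)² = 3257/882.
m = ((-5)·(655/882) − (1/7)·0)/(3257/882) = -3275/3257; c = (5·0 − (1/7)·(-5))/(3257/882) = 630/3257.

m = -1.0055, c = 0.1934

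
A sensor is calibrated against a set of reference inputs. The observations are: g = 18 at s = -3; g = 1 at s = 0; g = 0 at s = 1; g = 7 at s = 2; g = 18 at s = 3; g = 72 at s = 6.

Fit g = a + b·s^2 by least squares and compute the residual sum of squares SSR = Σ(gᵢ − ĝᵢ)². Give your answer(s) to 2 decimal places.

SSR = 5.12

Forming XᵀX = [[6, 59]; [59, 1475]] and Xᵀg = [116, 2944]ᵀ gives XᵀX·[a, b]ᵀ = Xᵀg.
Eliminating b: 1475·(row 1) − 59·(row 2) gives 5369·a = 1475·116 − 59·2944 = -2596, so a = -44/91.
Then b = (2944 − 59·(-44/91))/1475 = 10820/5369.
Residuals: 1858/5369, 135/91, -8224/5369, -443/767, 1858/5369, -356/5369; SSR = 27514/5369.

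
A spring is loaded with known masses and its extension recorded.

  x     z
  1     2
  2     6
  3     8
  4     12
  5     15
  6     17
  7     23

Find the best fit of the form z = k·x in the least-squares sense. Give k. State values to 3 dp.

The normal system MᵀM·[k]ᵀ = Mᵀz is [[140]]·[k]ᵀ = [424]ᵀ.
Hence k = 424 / 140 ≈ 3.02857.

k = 3.029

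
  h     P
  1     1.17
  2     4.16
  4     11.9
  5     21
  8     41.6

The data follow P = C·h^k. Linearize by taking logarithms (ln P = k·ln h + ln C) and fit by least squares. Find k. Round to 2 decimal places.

Linearized form: ln P = k·ln h + ln C. From the 5 transformed points,
Over the data: Σln h = 5.7683, Σ(ln h)² = 9.3166, Σln P = 10.8317, Σln h·ln P = 17.0736.
Normal system: [[9.3166, 5.7683]; [5.7683, 5]]·[k, ln C]ᵀ = [17.0736, 10.8317]ᵀ.
Δ = 9.3166·5 − (5.7683)² = 13.3096; k = (17.0736·5 − 5.7683·10.8317)/13.3096 = 1.71963, ln C = (9.3166·10.8317 − 5.7683·17.0736)/13.3096 = 0.18247.

k = 1.72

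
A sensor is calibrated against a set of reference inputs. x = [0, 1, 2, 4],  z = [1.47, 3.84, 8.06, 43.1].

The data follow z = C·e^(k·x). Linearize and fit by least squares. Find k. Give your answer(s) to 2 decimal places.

Taking logs, ln z = k·x + ln C, so regress ln z on x.
Over the data: Σx = 7.0000, Σ(x)² = 21.0000, Σln z = 7.5812, Σx·ln z = 20.5734.
Normal system: [[21.0000, 7.0000]; [7.0000, 4]]·[k, ln C]ᵀ = [20.5734, 7.5812]ᵀ.
Solving (det = 35.0000): k = 0.83501, ln C = 0.43402.

k = 0.84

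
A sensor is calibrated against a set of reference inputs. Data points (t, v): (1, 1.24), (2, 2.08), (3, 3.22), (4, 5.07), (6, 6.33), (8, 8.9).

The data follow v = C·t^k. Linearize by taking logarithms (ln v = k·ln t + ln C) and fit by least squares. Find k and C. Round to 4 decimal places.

k = 0.9660, C = 1.1740

Linearized form: ln v = k·ln t + ln C. From the 6 transformed points,
Σln t = 7.0493, Σ(ln t)² = 11.1437, Σln v = 7.7716, Σln t·ln v = 11.8949.
Equations: 11.1437·k + 7.0493·ln C = 11.8949;  7.0493·k + 6·ln C = 7.7716.
Δ = 11.1437·6 − (7.0493)² = 17.1702; k = (11.8949·6 − 7.0493·7.7716)/17.1702 = 0.96595, ln C = (11.1437·7.7716 − 7.0493·11.8949)/17.1702 = 0.16039, so C = exp(0.16039) = 1.17397.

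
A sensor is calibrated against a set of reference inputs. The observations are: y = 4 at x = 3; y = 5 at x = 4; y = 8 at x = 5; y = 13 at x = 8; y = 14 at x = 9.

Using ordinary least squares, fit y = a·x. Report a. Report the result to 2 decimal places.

a = 1.55

With design matrix M, MᵀM = [[195]] and Mᵀy = [302]ᵀ.
a = 302/195 = 1.54872.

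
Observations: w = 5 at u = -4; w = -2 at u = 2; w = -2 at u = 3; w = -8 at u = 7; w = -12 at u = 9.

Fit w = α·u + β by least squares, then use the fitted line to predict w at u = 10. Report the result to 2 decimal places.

ŵ = -12.24

Entries of AᵀA: Σu·u = 159, Σu = 17, Σ1 = 5.
And Σu·w = -194, Σw = -19.
Normal equations: [[159, 17]; [17, 5]]·[α, β]ᵀ = [-194, -19]ᵀ.
Eliminating β: 5·(row 1) − 17·(row 2) gives 506·α = 5·(-194) − 17·(-19) = -647, so α = -647/506.
Then β = ((-19) − 17·(-647/506))/5 = 277/506.
At u = 10: ŵ = (-647/506)·(10) + (277/506)·(1) = -563/46.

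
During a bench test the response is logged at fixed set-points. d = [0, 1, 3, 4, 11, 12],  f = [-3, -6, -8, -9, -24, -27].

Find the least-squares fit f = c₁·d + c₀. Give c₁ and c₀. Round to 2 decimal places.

Entries of MᵀM: Σd·d = 291, Σd = 31, Σ1 = 6.
For Mᵀf: Σd·f = -654, Σf = -77.
MᵀM·[c₁, c₀]ᵀ = Mᵀf becomes [[291, 31]; [31, 6]]·[c₁, c₀]ᵀ = [-654, -77]ᵀ.
Eliminating c₀: 6·(row 1) − 31·(row 2) gives 785·c₁ = 6·(-654) − 31·(-77) = -1537, so c₁ = -1537/785.
Then c₀ = ((-77) − 31·(-1537/785))/6 = -2133/785.

c₁ = -1.96, c₀ = -2.72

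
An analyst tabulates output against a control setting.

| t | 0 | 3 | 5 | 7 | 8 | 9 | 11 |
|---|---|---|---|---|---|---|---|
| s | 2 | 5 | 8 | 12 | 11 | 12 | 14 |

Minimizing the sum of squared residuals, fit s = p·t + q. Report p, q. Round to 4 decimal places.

With design matrix M, MᵀM = [[349, 43]; [43, 7]] and Mᵀs = [489, 64]ᵀ.
Eliminating q: 7·(row 1) − 43·(row 2) gives 594·p = 7·489 − 43·64 = 671, so p = 61/54.
Then q = (64 − 43·(61/54))/7 = 119/54.

p = 1.1296, q = 2.2037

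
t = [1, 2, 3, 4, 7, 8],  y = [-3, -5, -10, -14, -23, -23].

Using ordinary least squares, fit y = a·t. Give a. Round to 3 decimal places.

Normal-equation sums: Σt·t = 143.
Moment sums: Σt·y = -444.
Normal equations: [[143]]·[a]ᵀ = [-444]ᵀ.
Hence a = -444 / 143 ≈ -3.1049.

a = -3.105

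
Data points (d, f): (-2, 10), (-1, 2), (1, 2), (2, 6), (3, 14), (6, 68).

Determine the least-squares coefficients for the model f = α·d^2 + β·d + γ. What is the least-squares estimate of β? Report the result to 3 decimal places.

Normal-equation sums: Σd^2·d^2 = 1411, Σd^2·d = 243, Σd^2 = 55, Σd·d = 55, Σd = 9, Σ1 = 6.
And Σd^2·f = 2642, Σd·f = 442, Σf = 102.
Solving the 3×3 system (Gaussian elimination) gives α = 18342/8905, β = -8924/8905, γ = -3364/8905.

β = -1.002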